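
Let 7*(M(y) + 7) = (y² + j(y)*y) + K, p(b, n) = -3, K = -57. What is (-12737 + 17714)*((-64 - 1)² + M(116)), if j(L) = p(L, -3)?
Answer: 30272247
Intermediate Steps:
j(L) = -3
M(y) = -106/7 - 3*y/7 + y²/7 (M(y) = -7 + ((y² - 3*y) - 57)/7 = -7 + (-57 + y² - 3*y)/7 = -7 + (-57/7 - 3*y/7 + y²/7) = -106/7 - 3*y/7 + y²/7)
(-12737 + 17714)*((-64 - 1)² + M(116)) = (-12737 + 17714)*((-64 - 1)² + (-106/7 - 3/7*116 + (⅐)*116²)) = 4977*((-65)² + (-106/7 - 348/7 + (⅐)*13456)) = 4977*(4225 + (-106/7 - 348/7 + 13456/7)) = 4977*(4225 + 13002/7) = 4977*(42577/7) = 30272247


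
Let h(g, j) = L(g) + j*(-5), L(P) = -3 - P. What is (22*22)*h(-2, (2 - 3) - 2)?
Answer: 6776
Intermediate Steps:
h(g, j) = -3 - g - 5*j (h(g, j) = (-3 - g) + j*(-5) = (-3 - g) - 5*j = -3 - g - 5*j)
(22*22)*h(-2, (2 - 3) - 2) = (22*22)*(-3 - 1*(-2) - 5*((2 - 3) - 2)) = 484*(-3 + 2 - 5*(-1 - 2)) = 484*(-3 + 2 - 5*(-3)) = 484*(-3 + 2 + 15) = 484*14 = 6776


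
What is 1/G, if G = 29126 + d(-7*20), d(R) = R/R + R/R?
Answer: 1/29128 ≈ 3.4331e-5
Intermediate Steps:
d(R) = 2 (d(R) = 1 + 1 = 2)
G = 29128 (G = 29126 + 2 = 29128)
1/G = 1/29128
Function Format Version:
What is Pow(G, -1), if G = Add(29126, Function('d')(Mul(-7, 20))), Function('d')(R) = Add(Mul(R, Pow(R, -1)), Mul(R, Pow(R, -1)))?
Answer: Rational(1, 29128) ≈ 3.4331e-5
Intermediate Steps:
Function('d')(R) = 2 (Function('d')(R) = Add(1, 1) = 2)
G = 29128 (G = Add(29126, 2) = 29128)
Pow(G, -1) = Pow(29128, -1) = Rational(1, 29128)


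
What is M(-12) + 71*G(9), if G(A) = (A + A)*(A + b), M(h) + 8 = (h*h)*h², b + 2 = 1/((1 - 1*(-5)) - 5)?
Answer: 30952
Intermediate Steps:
b = -1 (b = -2 + 1/((1 - 1*(-5)) - 5) = -2 + 1/((1 + 5) - 5) = -2 + 1/(6 - 5) = -2 + 1/1 = -2 + 1 = -1)
M(h) = -8 + h⁴ (M(h) = -8 + (h*h)*h² = -8 + h²*h² = -8 + h⁴)
G(A) = 2*A*(-1 + A) (G(A) = (A + A)*(A - 1) = (2*A)*(-1 + A) = 2*A*(-1 + A))
M(-12) + 71*G(9) = (-8 + (-12)⁴) + 71*(2*9*(-1 + 9)) = (-8 + 20736) + 71*(2*9*8) = 20728 + 71*144 = 20728 + 10224 = 30952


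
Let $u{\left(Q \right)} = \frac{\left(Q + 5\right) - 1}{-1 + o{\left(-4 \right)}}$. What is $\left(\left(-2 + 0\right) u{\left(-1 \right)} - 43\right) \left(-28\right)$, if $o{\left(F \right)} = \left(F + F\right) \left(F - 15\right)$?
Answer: $\frac{181972}{151} \approx 1205.1$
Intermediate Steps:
$o{\left(F \right)} = 2 F \left(-15 + F\right)$ ($o{\left(F \right)} = 2 F \left(F - 15\right) = 2 F \left(-15 + F\right)$)
$u{\left(Q \right)} = \frac{4}{151} + \frac{Q}{151}$ ($u{\left(Q \right)} = \frac{\left(Q + 5\right) - 1}{-1 + 2 \left(-4\right) \left(-15 - 4\right)} = \frac{\left(5 + Q\right) - 1}{-1 + 2 \left(-4\right) \left(-19\right)} = \frac{4 + Q}{-1 + 152} = \frac{4 + Q}{151} = \left(4 + Q\right) \frac{1}{151} = \frac{4}{151} + \frac{Q}{151}$)
$\left(\left(-2 + 0\right) u{\left(-1 \right)} - 43\right) \left(-28\right) = \left(\left(-2 + 0\right) \left(\frac{4}{151} + \frac{1}{151} \left(-1\right)\right) - 43\right) \left(-28\right) = \left(- 2 \left(\frac{4}{151} - \frac{1}{151}\right) - 43\right) \left(-28\right) = \left(\left(-2\right) \frac{3}{151} - 43\right) \left(-28\right) = \left(- \frac{6}{151} - 43\right) \left(-28\right) = \left(- \frac{6499}{151}\right) \left(-28\right) = \frac{181972}{151}$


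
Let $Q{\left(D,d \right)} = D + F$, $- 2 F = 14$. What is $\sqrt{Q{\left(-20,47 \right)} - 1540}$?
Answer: $i \sqrt{1567} \approx 39.585 i$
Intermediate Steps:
$F = -7$ ($F = \left(- \frac{1}{2}\right) 14 = -7$)
$Q{\left(D,d \right)} = -7 + D$ ($Q{\left(D,d \right)} = D - 7 = -7 + D$)
$\sqrt{Q{\left(-20,47 \right)} - 1540} = \sqrt{\left(-7 - 20\right) - 1540} = \sqrt{-27 - 1540} = \sqrt{-1567} = i \sqrt{1567}$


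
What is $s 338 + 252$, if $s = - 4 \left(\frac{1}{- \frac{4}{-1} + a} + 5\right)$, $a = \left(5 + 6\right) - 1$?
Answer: $- \frac{46232}{7} \approx -6604.6$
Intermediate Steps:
$a = 10$ ($a = 11 - 1 = 10$)
$s = - \frac{142}{7}$ ($s = - 4 \left(\frac{1}{- \frac{4}{-1} + 10} + 5\right) = - 4 \left(\frac{1}{\left(-4\right) \left(-1\right) + 10} + 5\right) = - 4 \left(\frac{1}{4 + 10} + 5\right) = - 4 \left(\frac{1}{14} + 5\right) = \left(-4\right) \frac{71}{14} = - \frac{142}{7} \approx -20.286$)
$s 338 + 252 = \left(- \frac{142}{7}\right) 338 + 252 = - \frac{47996}{7} + 252 = - \frac{46232}{7}$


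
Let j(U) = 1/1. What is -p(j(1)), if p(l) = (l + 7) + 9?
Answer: -17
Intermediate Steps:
j(U) = 1
p(l) = 16 + l (p(l) = (7 + l) + 9 = 16 + l)
-p(j(1)) = -(16 + 1) = -1*17 = -17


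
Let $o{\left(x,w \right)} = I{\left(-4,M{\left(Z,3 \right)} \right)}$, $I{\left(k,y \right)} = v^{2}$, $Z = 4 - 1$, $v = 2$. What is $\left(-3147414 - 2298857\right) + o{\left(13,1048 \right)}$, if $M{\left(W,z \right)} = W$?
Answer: $-5446267$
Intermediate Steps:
$Z = 3$
$I{\left(k,y \right)} = 4$ ($I{\left(k,y \right)} = 2^{2} = 4$)
$o{\left(x,w \right)} = 4$
$\left(-3147414 - 2298857\right) + o{\left(13,1048 \right)} = \left(-3147414 - 2298857\right) + 4 = -5446271 + 4 = -5446267$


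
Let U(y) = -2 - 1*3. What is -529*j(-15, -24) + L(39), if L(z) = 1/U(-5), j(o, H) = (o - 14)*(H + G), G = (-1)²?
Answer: -1764216/5 ≈ -3.5284e+5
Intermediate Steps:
U(y) = -5 (U(y) = -2 - 3 = -5)
G = 1
j(o, H) = (1 + H)*(-14 + o) (j(o, H) = (o - 14)*(H + 1) = (-14 + o)*(1 + H) = (1 + H)*(-14 + o))
L(z) = -⅕ (L(z) = 1/(-5) = -⅕)
-529*j(-15, -24) + L(39) = -529*(-14 - 15 - 14*(-24) - 24*(-15)) - ⅕ = -529*(-14 - 15 + 336 + 360) - ⅕ = -529*667 - ⅕ = -352843 - ⅕ = -1764216/5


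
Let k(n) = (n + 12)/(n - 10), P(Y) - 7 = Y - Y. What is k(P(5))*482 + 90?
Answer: -8888/3 ≈ -2962.7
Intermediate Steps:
P(Y) = 7 (P(Y) = 7 + (Y - Y) = 7 + 0 = 7)
k(n) = (12 + n)/(-10 + n)
k(P(5))*482 + 90 = ((12 + 7)/(-10 + 7))*482 + 90 = (19/(-3))*482 + 90 = -⅓*19*482 + 90 = -19/3*482 + 90 = -9158/3 + 90 = -8888/3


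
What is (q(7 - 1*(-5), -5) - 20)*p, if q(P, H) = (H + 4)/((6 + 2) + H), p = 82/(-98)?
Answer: 2501/147 ≈ 17.014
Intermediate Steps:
p = -41/49 (p = 82*(-1/98) = -41/49 ≈ -0.83673)
q(P, H) = (4 + H)/(8 + H)
(q(7 - 1*(-5), -5) - 20)*p = ((4 - 5)/(8 - 5) - 20)*(-41/49) = (-1/3 - 20)*(-41/49) = ((⅓)*(-1) - 20)*(-41/49) = (-⅓ - 20)*(-41/49) = -61/3*(-41/49) = 2501/147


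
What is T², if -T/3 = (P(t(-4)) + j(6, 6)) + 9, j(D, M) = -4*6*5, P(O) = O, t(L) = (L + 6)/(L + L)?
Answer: 1782225/16 ≈ 1.1139e+5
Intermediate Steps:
t(L) = (6 + L)/(2*L) (t(L) = (6 + L)/((2*L)) = (6 + L)*(1/(2*L)) = (6 + L)/(2*L))
j(D, M) = -120 (j(D, M) = -24*5 = -120)
T = 1335/4 (T = -3*(((½)*(6 - 4)/(-4) - 120) + 9) = -3*(((½)*(-¼)*2 - 120) + 9) = -3*((-¼ - 120) + 9) = -3*(-481/4 + 9) = -3*(-445/4) = 1335/4 ≈ 333.75)
T² = (1335/4)² = 1782225/16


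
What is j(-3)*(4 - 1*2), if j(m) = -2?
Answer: -4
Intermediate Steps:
j(-3)*(4 - 1*2) = -2*(4 - 1*2) = -2*(4 - 2) = -2*2 = -4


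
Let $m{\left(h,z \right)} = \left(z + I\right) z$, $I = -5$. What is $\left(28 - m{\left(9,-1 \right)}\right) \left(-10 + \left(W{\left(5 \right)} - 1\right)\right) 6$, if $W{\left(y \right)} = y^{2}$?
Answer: $1848$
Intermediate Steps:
$m{\left(h,z \right)} = z \left(-5 + z\right)$ ($m{\left(h,z \right)} = \left(z - 5\right) z = \left(-5 + z\right) z = z \left(-5 + z\right)$)
$\left(28 - m{\left(9,-1 \right)}\right) \left(-10 + \left(W{\left(5 \right)} - 1\right)\right) 6 = \left(28 - - (-5 - 1)\right) \left(-10 + \left(5^{2} - 1\right)\right) 6 = \left(28 - \left(-1\right) \left(-6\right)\right) \left(-10 + \left(25 - 1\right)\right) 6 = \left(28 - 6\right) \left(-10 + 24\right) 6 = \left(28 - 6\right) 14 \cdot 6 = 22 \cdot 84 = 1848$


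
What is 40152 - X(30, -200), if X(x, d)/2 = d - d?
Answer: 40152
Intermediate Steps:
X(x, d) = 0 (X(x, d) = 2*(d - d) = 2*0 = 0)
40152 - X(30, -200) = 40152 - 1*0 = 40152 + 0 = 40152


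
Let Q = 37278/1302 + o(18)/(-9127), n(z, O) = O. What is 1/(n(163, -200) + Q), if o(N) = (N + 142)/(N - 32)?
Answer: -1980559/339403269 ≈ -0.0058354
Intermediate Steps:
o(N) = (142 + N)/(-32 + N)
Q = 56708531/1980559 (Q = 37278/1302 + ((142 + 18)/(-32 + 18))/(-9127) = 37278*(1/1302) + (160/(-14))*(-1/9127) = 6213/217 - 1/14*160*(-1/9127) = 6213/217 - 80/7*(-1/9127) = 6213/217 + 80/63889 = 56708531/1980559 ≈ 28.633)
1/(n(163, -200) + Q) = 1/(-200 + 56708531/1980559) = 1/(-339403269/1980559) = -1980559/339403269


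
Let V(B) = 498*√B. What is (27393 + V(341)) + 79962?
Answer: 107355 + 498*√341 ≈ 1.1655e+5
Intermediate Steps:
(27393 + V(341)) + 79962 = (27393 + 498*√341) + 79962 = 107355 + 498*√341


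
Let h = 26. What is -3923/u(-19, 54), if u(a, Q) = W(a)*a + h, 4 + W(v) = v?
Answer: -3923/463 ≈ -8.4730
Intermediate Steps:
W(v) = -4 + v
u(a, Q) = 26 + a*(-4 + a) (u(a, Q) = (-4 + a)*a + 26 = a*(-4 + a) + 26 = 26 + a*(-4 + a))
-3923/u(-19, 54) = -3923/(26 - 19*(-4 - 19)) = -3923/(26 - 19*(-23)) = -3923/(26 + 437) = -3923/463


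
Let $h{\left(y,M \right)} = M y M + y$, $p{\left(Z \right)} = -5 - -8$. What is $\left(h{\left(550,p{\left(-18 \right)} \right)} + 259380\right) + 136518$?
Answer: $401398$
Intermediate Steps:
$p{\left(Z \right)} = 3$ ($p{\left(Z \right)} = -5 + 8 = 3$)
$h{\left(y,M \right)} = y + y M^{2}$ ($h{\left(y,M \right)} = y M^{2} + y = y + y M^{2}$)
$\left(h{\left(550,p{\left(-18 \right)} \right)} + 259380\right) + 136518 = \left(550 \left(1 + 3^{2}\right) + 259380\right) + 136518 = \left(550 \left(1 + 9\right) + 259380\right) + 136518 = \left(550 \cdot 10 + 259380\right) + 136518 = \left(5500 + 259380\right) + 136518 = 264880 + 136518 = 401398$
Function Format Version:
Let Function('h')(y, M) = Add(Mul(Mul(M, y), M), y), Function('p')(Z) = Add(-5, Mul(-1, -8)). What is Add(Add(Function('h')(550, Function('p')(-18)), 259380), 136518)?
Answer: 401398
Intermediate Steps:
Function('p')(Z) = 3 (Function('p')(Z) = Add(-5, 8) = 3)
Function('h')(y, M) = Add(y, Mul(y, Pow(M, 2))) (Function('h')(y, M) = Add(Mul(y, Pow(M, 2)), y) = Add(y, Mul(y, Pow(M, 2))))
Add(Add(Function('h')(550, Function('p')(-18)), 259380), 136518) = Add(Add(Mul(550, Add(1, Pow(3, 2))), 259380), 136518) = Add(Add(Mul(550, Add(1, 9)), 259380), 136518) = Add(Add(Mul(550, 10), 259380), 136518) = Add(Add(5500, 259380), 136518) = Add(264880, 136518) = 401398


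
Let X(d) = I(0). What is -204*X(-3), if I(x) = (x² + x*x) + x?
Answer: 0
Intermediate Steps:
I(x) = x + 2*x² (I(x) = (x² + x²) + x = 2*x² + x = x + 2*x²)
X(d) = 0 (X(d) = 0*(1 + 2*0) = 0*(1 + 0) = 0*1 = 0)
-204*X(-3) = -204*0 = 0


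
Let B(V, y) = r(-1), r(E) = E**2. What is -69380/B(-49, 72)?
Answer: -69380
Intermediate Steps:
B(V, y) = 1 (B(V, y) = (-1)**2 = 1)
-69380/B(-49, 72) = -69380/1 = -69380*1 = -69380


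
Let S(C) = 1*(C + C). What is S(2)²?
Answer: 16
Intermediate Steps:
S(C) = 2*C (S(C) = 1*(2*C) = 2*C)
S(2)² = (2*2)² = 4² = 16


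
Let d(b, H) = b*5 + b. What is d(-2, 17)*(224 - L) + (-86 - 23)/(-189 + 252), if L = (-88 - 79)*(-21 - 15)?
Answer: 4375619/63 ≈ 69454.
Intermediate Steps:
L = 6012 (L = -167*(-36) = 6012)
d(b, H) = 6*b (d(b, H) = 5*b + b = 6*b)
d(-2, 17)*(224 - L) + (-86 - 23)/(-189 + 252) = (6*(-2))*(224 - 1*6012) + (-86 - 23)/(-189 + 252) = -12*(224 - 6012) - 109/63 = -12*(-5788) - 109*1/63 = 69456 - 109/63 = 4375619/63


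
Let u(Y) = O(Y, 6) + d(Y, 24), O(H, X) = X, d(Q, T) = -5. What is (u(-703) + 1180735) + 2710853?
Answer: 3891589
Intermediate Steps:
u(Y) = 1 (u(Y) = 6 - 5 = 1)
(u(-703) + 1180735) + 2710853 = (1 + 1180735) + 2710853 = 1180736 + 2710853 = 3891589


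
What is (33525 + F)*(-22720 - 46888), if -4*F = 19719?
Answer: -1990458162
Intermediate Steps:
F = -19719/4 (F = -¼*19719 = -19719/4 ≈ -4929.8)
(33525 + F)*(-22720 - 46888) = (33525 - 19719/4)*(-22720 - 46888) = (114381/4)*(-69608) = -1990458162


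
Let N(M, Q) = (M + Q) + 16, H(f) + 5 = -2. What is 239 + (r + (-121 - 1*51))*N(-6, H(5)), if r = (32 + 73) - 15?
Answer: -7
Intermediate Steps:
r = 90 (r = 105 - 15 = 90)
H(f) = -7 (H(f) = -5 - 2 = -7)
N(M, Q) = 16 + M + Q
239 + (r + (-121 - 1*51))*N(-6, H(5)) = 239 + (90 + (-121 - 1*51))*(16 - 6 - 7) = 239 + (90 + (-121 - 51))*3 = 239 + (90 - 172)*3 = 239 - 82*3 = 239 - 246 = -7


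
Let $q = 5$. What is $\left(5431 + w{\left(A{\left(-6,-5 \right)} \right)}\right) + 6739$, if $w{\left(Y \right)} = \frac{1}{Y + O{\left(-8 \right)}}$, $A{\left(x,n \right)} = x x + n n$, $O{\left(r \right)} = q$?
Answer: $\frac{803221}{66} \approx 12170.0$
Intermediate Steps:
$O{\left(r \right)} = 5$
$A{\left(x,n \right)} = n^{2} + x^{2}$ ($A{\left(x,n \right)} = x^{2} + n^{2} = n^{2} + x^{2}$)
$w{\left(Y \right)} = \frac{1}{5 + Y}$ ($w{\left(Y \right)} = \frac{1}{Y + 5} = \frac{1}{5 + Y}$)
$\left(5431 + w{\left(A{\left(-6,-5 \right)} \right)}\right) + 6739 = \left(5431 + \frac{1}{5 + \left(\left(-5\right)^{2} + \left(-6\right)^{2}\right)}\right) + 6739 = \left(5431 + \frac{1}{5 + \left(25 + 36\right)}\right) + 6739 = \left(5431 + \frac{1}{5 + 61}\right) + 6739 = \left(5431 + \frac{1}{66}\right) + 6739 = \frac{358447}{66} + 6739 = \frac{803221}{66}$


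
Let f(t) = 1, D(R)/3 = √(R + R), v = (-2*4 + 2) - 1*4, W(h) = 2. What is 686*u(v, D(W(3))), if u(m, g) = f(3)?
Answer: 686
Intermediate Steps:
v = -10 (v = (-8 + 2) - 4 = -6 - 4 = -10)
D(R) = 3*√2*√R (D(R) = 3*√(R + R) = 3*√(2*R) = 3*(√2*√R) = 3*√2*√R)
u(m, g) = 1
686*u(v, D(W(3))) = 686*1 = 686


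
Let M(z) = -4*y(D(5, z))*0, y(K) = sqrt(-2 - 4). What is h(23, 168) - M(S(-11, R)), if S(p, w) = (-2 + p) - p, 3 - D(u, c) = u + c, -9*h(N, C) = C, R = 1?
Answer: -56/3 ≈ -18.667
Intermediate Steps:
h(N, C) = -C/9
D(u, c) = 3 - c - u (D(u, c) = 3 - (u + c) = 3 - (c + u) = 3 + (-c - u) = 3 - c - u)
y(K) = I*sqrt(6) (y(K) = sqrt(-6) = I*sqrt(6))
S(p, w) = -2
M(z) = 0 (M(z) = -4*I*sqrt(6)*0 = 0)
h(23, 168) - M(S(-11, R)) = -1/9*168 - 1*0 = -56/3 + 0 = -56/3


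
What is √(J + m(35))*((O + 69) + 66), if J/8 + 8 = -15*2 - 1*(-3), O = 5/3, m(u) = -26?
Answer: 410*I*√34 ≈ 2390.7*I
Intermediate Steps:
O = 5/3 (O = 5*(⅓) = 5/3 ≈ 1.6667)
J = -280 (J = -64 + 8*(-15*2 - 1*(-3)) = -64 + 8*(-30 + 3) = -64 + 8*(-27) = -64 - 216 = -280)
√(J + m(35))*((O + 69) + 66) = √(-280 - 26)*((5/3 + 69) + 66) = √(-306)*(212/3 + 66) = (3*I*√34)*(410/3) = 410*I*√34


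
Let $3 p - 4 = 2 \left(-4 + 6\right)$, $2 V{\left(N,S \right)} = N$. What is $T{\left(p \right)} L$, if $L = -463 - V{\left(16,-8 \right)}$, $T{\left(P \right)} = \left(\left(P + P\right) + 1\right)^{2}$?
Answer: $- \frac{56677}{3} \approx -18892.0$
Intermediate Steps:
$V{\left(N,S \right)} = \frac{N}{2}$
$p = \frac{8}{3}$ ($p = \frac{4}{3} + \frac{2 \left(-4 + 6\right)}{3} = \frac{4}{3} + \frac{2 \cdot 2}{3} = \frac{4}{3} + \frac{1}{3} \cdot 4 = \frac{4}{3} + \frac{4}{3} = \frac{8}{3} \approx 2.6667$)
$T{\left(P \right)} = \left(1 + 2 P\right)^{2}$ ($T{\left(P \right)} = \left(2 P + 1\right)^{2} = \left(1 + 2 P\right)^{2}$)
$L = -471$ ($L = -463 - \frac{1}{2} \cdot 16 = -463 - 8 = -471$)
$T{\left(p \right)} L = \left(1 + 2 \cdot \frac{8}{3}\right)^{2} \left(-471\right) = \left(1 + \frac{16}{3}\right)^{2} \left(-471\right) = \left(\frac{19}{3}\right)^{2} \left(-471\right) = \frac{361}{9} \left(-471\right) = - \frac{56677}{3}$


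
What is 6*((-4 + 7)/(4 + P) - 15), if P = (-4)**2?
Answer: -891/10 ≈ -89.100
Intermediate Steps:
P = 16
6*((-4 + 7)/(4 + P) - 15) = 6*((-4 + 7)/(4 + 16) - 15) = 6*(3/20 - 15) = 6*(-297/20) = -891/10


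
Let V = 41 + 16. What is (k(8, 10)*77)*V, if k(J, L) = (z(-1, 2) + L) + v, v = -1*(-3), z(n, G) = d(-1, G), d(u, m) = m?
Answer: 65835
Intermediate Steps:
z(n, G) = G
v = 3
k(J, L) = 5 + L (k(J, L) = (2 + L) + 3 = 5 + L)
V = 57
(k(8, 10)*77)*V = ((5 + 10)*77)*57 = (15*77)*57 = 1155*57 = 65835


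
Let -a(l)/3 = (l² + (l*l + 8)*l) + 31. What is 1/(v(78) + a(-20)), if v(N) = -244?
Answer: 1/22943 ≈ 4.3586e-5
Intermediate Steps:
a(l) = -93 - 3*l² - 3*l*(8 + l²) (a(l) = -3*((l² + (l*l + 8)*l) + 31) = -3*((l² + (l² + 8)*l) + 31) = -3*((l² + (8 + l²)*l) + 31) = -3*((l² + l*(8 + l²)) + 31) = -3*(31 + l² + l*(8 + l²)) = -93 - 3*l² - 3*l*(8 + l²))
1/(v(78) + a(-20)) = 1/(-244 + (-93 - 24*(-20) - 3*(-20)² - 3*(-20)³)) = 1/(-244 + (-93 + 480 - 3*400 - 3*(-8000))) = 1/(-244 + (-93 + 480 - 1200 + 24000)) = 1/(-244 + 23187) = 1/22943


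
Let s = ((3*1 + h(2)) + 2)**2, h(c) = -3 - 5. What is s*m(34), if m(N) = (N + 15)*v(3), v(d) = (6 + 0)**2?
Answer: 15876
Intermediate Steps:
v(d) = 36 (v(d) = 6**2 = 36)
h(c) = -8
m(N) = 540 + 36*N (m(N) = (N + 15)*36 = (15 + N)*36 = 540 + 36*N)
s = 9 (s = ((3*1 - 8) + 2)**2 = ((3 - 8) + 2)**2 = (-5 + 2)**2 = (-3)**2 = 9)
s*m(34) = 9*(540 + 36*34) = 9*(540 + 1224) = 9*1764 = 15876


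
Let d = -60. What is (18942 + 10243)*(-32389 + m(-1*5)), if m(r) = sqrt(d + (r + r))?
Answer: -945272965 + 29185*I*sqrt(70) ≈ -9.4527e+8 + 2.4418e+5*I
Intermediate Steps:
m(r) = sqrt(-60 + 2*r) (m(r) = sqrt(-60 + (r + r)) = sqrt(-60 + 2*r))
(18942 + 10243)*(-32389 + m(-1*5)) = (18942 + 10243)*(-32389 + sqrt(-60 + 2*(-1*5))) = 29185*(-32389 + sqrt(-60 + 2*(-5))) = 29185*(-32389 + sqrt(-60 - 10)) = 29185*(-32389 + sqrt(-70)) = 29185*(-32389 + I*sqrt(70)) = -945272965 + 29185*I*sqrt(70)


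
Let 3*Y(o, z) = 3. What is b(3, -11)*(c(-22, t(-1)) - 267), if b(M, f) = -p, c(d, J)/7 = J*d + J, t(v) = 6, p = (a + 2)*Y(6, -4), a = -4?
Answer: -2298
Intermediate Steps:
Y(o, z) = 1 (Y(o, z) = (1/3)*3 = 1)
p = -2 (p = (-4 + 2)*1 = -2*1 = -2)
c(d, J) = 7*J + 7*J*d (c(d, J) = 7*(J*d + J) = 7*(J + J*d) = 7*J + 7*J*d)
b(M, f) = 2 (b(M, f) = -1*(-2) = 2)
b(3, -11)*(c(-22, t(-1)) - 267) = 2*(7*6*(1 - 22) - 267) = 2*(7*6*(-21) - 267) = 2*(-882 - 267) = 2*(-1149) = -2298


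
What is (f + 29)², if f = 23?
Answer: 2704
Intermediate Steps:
(f + 29)² = (23 + 29)² = 52² = 2704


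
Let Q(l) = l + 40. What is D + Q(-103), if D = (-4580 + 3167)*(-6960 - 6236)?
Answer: 18645885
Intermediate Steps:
Q(l) = 40 + l
D = 18645948 (D = -1413*(-13196) = 18645948)
D + Q(-103) = 18645948 + (40 - 103) = 18645948 - 63 = 18645885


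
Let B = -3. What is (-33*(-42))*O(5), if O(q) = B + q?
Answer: 2772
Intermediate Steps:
O(q) = -3 + q
(-33*(-42))*O(5) = (-33*(-42))*(-3 + 5) = 1386*2 = 2772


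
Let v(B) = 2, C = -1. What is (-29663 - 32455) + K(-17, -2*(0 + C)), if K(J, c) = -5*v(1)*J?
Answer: -61948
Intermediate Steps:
K(J, c) = -10*J
(-29663 - 32455) + K(-17, -2*(0 + C)) = (-29663 - 32455) - 10*(-17) = -62118 + 170 = -61948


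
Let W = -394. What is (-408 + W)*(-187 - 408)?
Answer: 477190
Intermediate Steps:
(-408 + W)*(-187 - 408) = (-408 - 394)*(-187 - 408) = -802*(-595) = 477190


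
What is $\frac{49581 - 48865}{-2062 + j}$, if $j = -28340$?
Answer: $- \frac{358}{15201} \approx -0.023551$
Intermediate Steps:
$\frac{49581 - 48865}{-2062 + j} = \frac{49581 - 48865}{-2062 - 28340} = \frac{716}{-30402} = 716 \left(- \frac{1}{30402}\right) = - \frac{358}{15201}$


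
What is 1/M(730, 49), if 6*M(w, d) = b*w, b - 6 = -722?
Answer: -3/261340 ≈ -1.1479e-5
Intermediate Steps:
b = -716 (b = 6 - 722 = -716)
M(w, d) = -358*w/3 (M(w, d) = (-716*w)/6 = -358*w/3)
1/M(730, 49) = 1/(-358/3*730) = 1/(-261340/3) = -3/261340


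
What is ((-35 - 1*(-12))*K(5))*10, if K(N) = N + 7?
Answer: -2760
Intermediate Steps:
K(N) = 7 + N
((-35 - 1*(-12))*K(5))*10 = ((-35 - 1*(-12))*(7 + 5))*10 = ((-35 + 12)*12)*10 = -23*12*10 = -276*10 = -2760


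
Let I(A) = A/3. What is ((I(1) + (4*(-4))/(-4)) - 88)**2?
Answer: 63001/9 ≈ 7000.1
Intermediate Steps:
I(A) = A/3 (I(A) = A*(1/3) = A/3)
((I(1) + (4*(-4))/(-4)) - 88)**2 = (((1/3)*1 + (4*(-4))/(-4)) - 88)**2 = ((1/3 - 1/4*(-16)) - 88)**2 = ((1/3 + 4) - 88)**2 = (13/3 - 88)**2 = (-251/3)**2 = 63001/9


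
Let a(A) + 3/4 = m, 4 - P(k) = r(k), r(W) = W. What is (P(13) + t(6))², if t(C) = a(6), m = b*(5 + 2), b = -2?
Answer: 9025/16 ≈ 564.06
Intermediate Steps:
P(k) = 4 - k
m = -14 (m = -2*(5 + 2) = -2*7 = -14)
a(A) = -59/4 (a(A) = -¾ - 14 = -59/4)
t(C) = -59/4
(P(13) + t(6))² = ((4 - 1*13) - 59/4)² = ((4 - 13) - 59/4)² = (-9 - 59/4)² = (-95/4)² = 9025/16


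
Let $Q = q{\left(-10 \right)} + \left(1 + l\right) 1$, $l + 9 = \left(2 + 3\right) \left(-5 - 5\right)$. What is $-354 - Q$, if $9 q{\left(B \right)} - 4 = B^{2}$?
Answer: $- \frac{2768}{9} \approx -307.56$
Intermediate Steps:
$l = -59$ ($l = -9 + \left(2 + 3\right) \left(-5 - 5\right) = -9 + 5 \left(-10\right) = -9 - 50 = -59$)
$q{\left(B \right)} = \frac{4}{9} + \frac{B^{2}}{9}$
$Q = - \frac{418}{9}$ ($Q = \left(\frac{4}{9} + \frac{\left(-10\right)^{2}}{9}\right) + \left(1 - 59\right) 1 = \left(\frac{4}{9} + \frac{1}{9} \cdot 100\right) - 58 = \left(\frac{4}{9} + \frac{100}{9}\right) - 58 = \frac{104}{9} - 58 = - \frac{418}{9} \approx -46.444$)
$-354 - Q = -354 - - \frac{418}{9} = -354 + \frac{418}{9} = - \frac{2768}{9}$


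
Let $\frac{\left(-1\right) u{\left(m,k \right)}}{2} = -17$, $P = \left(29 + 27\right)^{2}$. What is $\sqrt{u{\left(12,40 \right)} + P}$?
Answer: $\sqrt{3170} \approx 56.303$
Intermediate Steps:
$P = 3136$ ($P = 56^{2} = 3136$)
$u{\left(m,k \right)} = 34$ ($u{\left(m,k \right)} = \left(-2\right) \left(-17\right) = 34$)
$\sqrt{u{\left(12,40 \right)} + P} = \sqrt{34 + 3136} = \sqrt{3170}$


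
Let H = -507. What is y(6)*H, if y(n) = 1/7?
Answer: -507/7 ≈ -72.429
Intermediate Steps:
y(n) = ⅐
y(6)*H = (⅐)*(-507) = -507/7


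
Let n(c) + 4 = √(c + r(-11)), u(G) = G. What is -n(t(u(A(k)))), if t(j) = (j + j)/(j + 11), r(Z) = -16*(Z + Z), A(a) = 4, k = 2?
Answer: 4 - 2*√19830/15 ≈ -14.776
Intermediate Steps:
r(Z) = -32*Z
t(j) = 2*j/(11 + j) (t(j) = (2*j)/(11 + j) = 2*j/(11 + j))
n(c) = -4 + √(352 + c) (n(c) = -4 + √(c - 32*(-11)) = -4 + √(c + 352) = -4 + √(352 + c))
-n(t(u(A(k)))) = -(-4 + √(352 + 2*4/(11 + 4))) = -(-4 + √(352 + 2*4/15)) = -(-4 + √(352 + 2*4*(1/15))) = -(-4 + √(352 + 8/15)) = -(-4 + √(5288/15)) = -(-4 + 2*√19830/15) = 4 - 2*√19830/15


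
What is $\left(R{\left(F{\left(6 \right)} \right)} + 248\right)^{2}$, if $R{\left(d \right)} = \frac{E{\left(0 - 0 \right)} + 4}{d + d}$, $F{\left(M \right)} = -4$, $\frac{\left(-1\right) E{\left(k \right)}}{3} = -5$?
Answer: $\frac{3861225}{64} \approx 60332.0$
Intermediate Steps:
$E{\left(k \right)} = 15$ ($E{\left(k \right)} = \left(-3\right) \left(-5\right) = 15$)
$R{\left(d \right)} = \frac{19}{2 d}$ ($R{\left(d \right)} = \frac{15 + 4}{d + d} = \frac{19}{2 d}$)
$\left(R{\left(F{\left(6 \right)} \right)} + 248\right)^{2} = \left(\frac{19}{2 \left(-4\right)} + 248\right)^{2} = \left(\frac{19}{2} \left(- \frac{1}{4}\right) + 248\right)^{2} = \left(- \frac{19}{8} + 248\right)^{2} = \left(\frac{1965}{8}\right)^{2} = \frac{3861225}{64}$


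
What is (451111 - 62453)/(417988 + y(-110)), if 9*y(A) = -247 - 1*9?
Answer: 1748961/1880818 ≈ 0.92989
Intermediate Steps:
y(A) = -256/9 (y(A) = (-247 - 1*9)/9 = (-247 - 9)/9 = (1/9)*(-256) = -256/9)
(451111 - 62453)/(417988 + y(-110)) = (451111 - 62453)/(417988 - 256/9) = 388658/(3761636/9) = 388658*(9/3761636) = 1748961/1880818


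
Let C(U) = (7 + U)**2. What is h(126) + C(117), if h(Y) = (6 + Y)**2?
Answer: 32800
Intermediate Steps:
h(126) + C(117) = (6 + 126)**2 + (7 + 117)**2 = 132**2 + 124**2 = 17424 + 15376 = 32800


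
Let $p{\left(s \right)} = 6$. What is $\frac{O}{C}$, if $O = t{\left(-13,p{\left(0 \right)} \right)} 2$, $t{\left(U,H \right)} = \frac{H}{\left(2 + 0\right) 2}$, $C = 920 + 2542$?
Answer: $\frac{1}{1154} \approx 0.00086655$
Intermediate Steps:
$C = 3462$
$t{\left(U,H \right)} = \frac{H}{4}$ ($t{\left(U,H \right)} = \frac{H}{2 \cdot 2} = \frac{H}{4}$)
$O = 3$ ($O = \frac{1}{4} \cdot 6 \cdot 2 = \frac{3}{2} \cdot 2 = 3$)
$\frac{O}{C} = \frac{3}{3462} = 3 \cdot \frac{1}{3462} = \frac{1}{1154}$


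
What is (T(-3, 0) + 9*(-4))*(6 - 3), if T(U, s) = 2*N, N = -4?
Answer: -132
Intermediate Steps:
T(U, s) = -8 (T(U, s) = 2*(-4) = -8)
(T(-3, 0) + 9*(-4))*(6 - 3) = (-8 + 9*(-4))*(6 - 3) = (-8 - 36)*3 = -44*3 = -132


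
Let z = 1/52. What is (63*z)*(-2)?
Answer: -63/26 ≈ -2.4231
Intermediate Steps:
z = 1/52 ≈ 0.019231
(63*z)*(-2) = (63*(1/52))*(-2) = (63/52)*(-2) = -63/26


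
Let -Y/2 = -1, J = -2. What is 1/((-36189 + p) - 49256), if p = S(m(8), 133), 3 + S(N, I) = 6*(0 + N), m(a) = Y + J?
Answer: -1/85448 ≈ -1.1703e-5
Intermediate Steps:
Y = 2 (Y = -2*(-1) = 2)
m(a) = 0 (m(a) = 2 - 2 = 0)
S(N, I) = -3 + 6*N (S(N, I) = -3 + 6*(0 + N) = -3 + 6*N)
p = -3 (p = -3 + 6*0 = -3 + 0 = -3)
1/((-36189 + p) - 49256) = 1/((-36189 - 3) - 49256) = 1/(-36192 - 49256) = 1/(-85448) = -1/85448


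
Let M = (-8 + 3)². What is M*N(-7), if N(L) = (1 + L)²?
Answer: 900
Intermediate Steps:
M = 25 (M = (-5)² = 25)
M*N(-7) = 25*(1 - 7)² = 25*(-6)² = 25*36 = 900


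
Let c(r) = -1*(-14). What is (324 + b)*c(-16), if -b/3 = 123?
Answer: -630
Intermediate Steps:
c(r) = 14
b = -369 (b = -3*123 = -369)
(324 + b)*c(-16) = (324 - 369)*14 = -45*14 = -630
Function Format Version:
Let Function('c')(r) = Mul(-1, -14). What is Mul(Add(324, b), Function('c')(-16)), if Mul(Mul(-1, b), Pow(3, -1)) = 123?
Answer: -630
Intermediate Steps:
Function('c')(r) = 14
b = -369 (b = Mul(-3, 123) = -369)
Mul(Add(324, b), Function('c')(-16)) = Mul(Add(324, -369), 14) = Mul(-45, 14) = -630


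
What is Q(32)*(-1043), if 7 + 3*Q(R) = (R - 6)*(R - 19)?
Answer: -345233/3 ≈ -1.1508e+5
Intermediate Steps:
Q(R) = -7/3 + (-19 + R)*(-6 + R)/3 (Q(R) = -7/3 + ((R - 6)*(R - 19))/3 = -7/3 + ((-6 + R)*(-19 + R))/3 = -7/3 + ((-19 + R)*(-6 + R))/3 = -7/3 + (-19 + R)*(-6 + R)/3)
Q(32)*(-1043) = (107/3 - 25/3*32 + (⅓)*32²)*(-1043) = (107/3 - 800/3 + (⅓)*1024)*(-1043) = (107/3 - 800/3 + 1024/3)*(-1043) = (331/3)*(-1043) = -345233/3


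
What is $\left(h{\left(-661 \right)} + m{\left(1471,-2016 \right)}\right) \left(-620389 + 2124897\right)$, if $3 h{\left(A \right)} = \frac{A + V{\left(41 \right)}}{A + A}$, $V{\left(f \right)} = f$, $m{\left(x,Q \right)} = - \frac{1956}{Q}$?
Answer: $\frac{15684872027}{9254} \approx 1.6949 \cdot 10^{6}$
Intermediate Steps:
$h{\left(A \right)} = \frac{41 + A}{6 A}$ ($h{\left(A \right)} = \frac{\left(A + 41\right) \frac{1}{A + A}}{3} = \frac{\left(41 + A\right) \frac{1}{2 A}}{3} = \frac{\frac{1}{2} \frac{1}{A} \left(41 + A\right)}{3} = \frac{41 + A}{6 A}$)
$\left(h{\left(-661 \right)} + m{\left(1471,-2016 \right)}\right) \left(-620389 + 2124897\right) = \left(\frac{41 - 661}{6 \left(-661\right)} - \frac{1956}{-2016}\right) \left(-620389 + 2124897\right) = \left(\frac{1}{6} \left(- \frac{1}{661}\right) \left(-620\right) - - \frac{163}{168}\right) 1504508 = \left(\frac{310}{1983} + \frac{163}{168}\right) 1504508 = \frac{41701}{37016} \cdot 1504508 = \frac{15684872027}{9254}$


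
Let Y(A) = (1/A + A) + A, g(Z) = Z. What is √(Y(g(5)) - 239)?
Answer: 2*I*√1430/5 ≈ 15.126*I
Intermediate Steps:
Y(A) = 1/A + 2*A (Y(A) = (A + 1/A) + A = 1/A + 2*A)
√(Y(g(5)) - 239) = √((1/5 + 2*5) - 239) = √((⅕ + 10) - 239) = √(51/5 - 239) = √(-1144/5) = 2*I*√1430/5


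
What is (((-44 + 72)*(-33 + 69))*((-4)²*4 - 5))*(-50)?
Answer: -2973600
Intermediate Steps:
(((-44 + 72)*(-33 + 69))*((-4)²*4 - 5))*(-50) = ((28*36)*(16*4 - 5))*(-50) = (1008*(64 - 5))*(-50) = (1008*59)*(-50) = 59472*(-50) = -2973600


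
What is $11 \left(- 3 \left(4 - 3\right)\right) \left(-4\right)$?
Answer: $132$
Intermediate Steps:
$11 \left(- 3 \left(4 - 3\right)\right) \left(-4\right) = 11 \left(\left(-3\right) 1\right) \left(-4\right) = 11 \left(-3\right) \left(-4\right) = \left(-33\right) \left(-4\right) = 132$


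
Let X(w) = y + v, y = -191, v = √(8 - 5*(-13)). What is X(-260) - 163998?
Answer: -164189 + √73 ≈ -1.6418e+5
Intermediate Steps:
v = √73 (v = √(8 + 65) = √73 ≈ 8.5440)
X(w) = -191 + √73
X(-260) - 163998 = (-191 + √73) - 163998 = -164189 + √73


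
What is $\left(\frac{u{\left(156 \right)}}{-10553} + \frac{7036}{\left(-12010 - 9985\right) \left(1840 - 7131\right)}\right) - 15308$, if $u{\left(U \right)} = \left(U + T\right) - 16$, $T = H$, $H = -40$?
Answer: $- \frac{18799936686005172}{1228111126385} \approx -15308.0$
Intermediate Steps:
$T = -40$
$u{\left(U \right)} = -56 + U$ ($u{\left(U \right)} = \left(U - 40\right) - 16 = \left(-40 + U\right) - 16 = -56 + U$)
$\left(\frac{u{\left(156 \right)}}{-10553} + \frac{7036}{\left(-12010 - 9985\right) \left(1840 - 7131\right)}\right) - 15308 = \left(\frac{-56 + 156}{-10553} + \frac{7036}{\left(-12010 - 9985\right) \left(1840 - 7131\right)}\right) - 15308 = \left(100 \left(- \frac{1}{10553}\right) + \frac{7036}{\left(-21995\right) \left(-5291\right)}\right) - 15308 = \left(- \frac{100}{10553} + \frac{7036}{116375545}\right) - 15308 = - \frac{11563303592}{1228111126385} - 15308 = - \frac{18799936686005172}{1228111126385}$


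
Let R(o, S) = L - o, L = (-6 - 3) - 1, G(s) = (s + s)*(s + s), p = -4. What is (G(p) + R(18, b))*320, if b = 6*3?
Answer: 11520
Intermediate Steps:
G(s) = 4*s² (G(s) = (2*s)*(2*s) = 4*s²)
L = -10 (L = -9 - 1 = -10)
b = 18
R(o, S) = -10 - o
(G(p) + R(18, b))*320 = (4*(-4)² + (-10 - 1*18))*320 = (4*16 + (-10 - 18))*320 = (64 - 28)*320 = 36*320 = 11520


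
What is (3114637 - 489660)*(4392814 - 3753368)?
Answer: 1678531042742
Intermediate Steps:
(3114637 - 489660)*(4392814 - 3753368) = 2624977*639446 = 1678531042742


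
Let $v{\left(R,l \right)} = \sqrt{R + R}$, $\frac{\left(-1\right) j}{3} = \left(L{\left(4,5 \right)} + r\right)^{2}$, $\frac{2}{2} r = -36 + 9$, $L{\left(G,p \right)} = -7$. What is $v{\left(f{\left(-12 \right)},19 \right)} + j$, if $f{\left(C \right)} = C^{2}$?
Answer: $-3468 + 12 \sqrt{2} \approx -3451.0$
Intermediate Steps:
$r = -27$ ($r = -36 + 9 = -27$)
$j = -3468$ ($j = - 3 \left(-7 - 27\right)^{2} = - 3 \left(-34\right)^{2} = \left(-3\right) 1156 = -3468$)
$v{\left(R,l \right)} = \sqrt{2} \sqrt{R}$ ($v{\left(R,l \right)} = \sqrt{2 R} = \sqrt{2} \sqrt{R}$)
$v{\left(f{\left(-12 \right)},19 \right)} + j = \sqrt{2} \sqrt{\left(-12\right)^{2}} - 3468 = \sqrt{2} \sqrt{144} - 3468 = \sqrt{2} \cdot 12 - 3468 = 12 \sqrt{2} - 3468 = -3468 + 12 \sqrt{2}$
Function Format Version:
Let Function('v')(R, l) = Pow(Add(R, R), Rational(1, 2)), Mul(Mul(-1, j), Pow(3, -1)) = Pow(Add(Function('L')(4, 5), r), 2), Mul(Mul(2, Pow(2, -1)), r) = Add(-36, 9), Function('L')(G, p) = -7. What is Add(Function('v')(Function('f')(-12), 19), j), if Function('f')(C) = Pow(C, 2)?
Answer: Add(-3468, Mul(12, Pow(2, Rational(1, 2)))) ≈ -3451.0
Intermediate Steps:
r = -27 (r = Add(-36, 9) = -27)
j = -3468 (j = Mul(-3, Pow(Add(-7, -27), 2)) = Mul(-3, Pow(-34, 2)) = Mul(-3, 1156) = -3468)
Function('v')(R, l) = Mul(Pow(2, Rational(1, 2)), Pow(R, Rational(1, 2))) (Function('v')(R, l) = Pow(Mul(2, R), Rational(1, 2)) = Mul(Pow(2, Rational(1, 2)), Pow(R, Rational(1, 2))))
Add(Function('v')(Function('f')(-12), 19), j) = Add(Mul(Pow(2, Rational(1, 2)), Pow(Pow(-12, 2), Rational(1, 2))), -3468) = Add(Mul(Pow(2, Rational(1, 2)), Pow(144, Rational(1, 2))), -3468) = Add(Mul(Pow(2, Rational(1, 2)), 12), -3468) = Add(Mul(12, Pow(2, Rational(1, 2))), -3468) = Add(-3468, Mul(12, Pow(2, Rational(1, 2))))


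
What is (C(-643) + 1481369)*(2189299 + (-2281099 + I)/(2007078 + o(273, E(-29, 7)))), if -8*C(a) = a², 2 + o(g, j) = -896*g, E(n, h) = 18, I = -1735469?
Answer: 11033088372761747523/3524936 ≈ 3.1300e+12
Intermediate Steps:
o(g, j) = -2 - 896*g
C(a) = -a²/8
(C(-643) + 1481369)*(2189299 + (-2281099 + I)/(2007078 + o(273, E(-29, 7)))) = (-⅛*(-643)² + 1481369)*(2189299 + (-2281099 - 1735469)/(2007078 + (-2 - 896*273))) = (-⅛*413449 + 1481369)*(2189299 - 4016568/(2007078 + (-2 - 244608))) = (-413449/8 + 1481369)*(2189299 - 4016568/(2007078 - 244610)) = 11437503*(2189299 - 4016568/1762468)/8 = 11437503*(2189299 - 4016568*1/1762468)/8 = 11437503*(2189299 - 1004142/440617)/8 = (11437503/8)*(964641353341/440617) = 11033088372761747523/3524936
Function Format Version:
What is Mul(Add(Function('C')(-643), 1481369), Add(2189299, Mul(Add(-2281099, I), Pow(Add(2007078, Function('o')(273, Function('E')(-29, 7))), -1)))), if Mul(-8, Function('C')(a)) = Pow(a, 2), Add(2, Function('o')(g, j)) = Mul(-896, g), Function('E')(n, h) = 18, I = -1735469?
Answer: Rational(11033088372761747523, 3524936) ≈ 3.1300e+12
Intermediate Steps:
Function('o')(g, j) = Add(-2, Mul(-896, g))
Function('C')(a) = Mul(Rational(-1, 8), Pow(a, 2))
Mul(Add(Function('C')(-643), 1481369), Add(2189299, Mul(Add(-2281099, I), Pow(Add(2007078, Function('o')(273, Function('E')(-29, 7))), -1)))) = Mul(Add(Mul(Rational(-1, 8), Pow(-643, 2)), 1481369), Add(2189299, Mul(Add(-2281099, -1735469), Pow(Add(2007078, Add(-2, Mul(-896, 273))), -1)))) = Mul(Add(Mul(Rational(-1, 8), 413449), 1481369), Add(2189299, Mul(-4016568, Pow(Add(2007078, Add(-2, -244608)), -1)))) = Mul(Add(Rational(-413449, 8), 1481369), Add(2189299, Mul(-4016568, Pow(Add(2007078, -244610), -1)))) = Mul(Rational(11437503, 8), Add(2189299, Mul(-4016568, Pow(1762468, -1)))) = Mul(Rational(11437503, 8), Add(2189299, Mul(-4016568, Rational(1, 1762468)))) = Mul(Rational(11437503, 8), Add(2189299, Rational(-1004142, 440617))) = Mul(Rational(11437503, 8), Rational(964641353341, 440617)) = Rational(11033088372761747523, 3524936)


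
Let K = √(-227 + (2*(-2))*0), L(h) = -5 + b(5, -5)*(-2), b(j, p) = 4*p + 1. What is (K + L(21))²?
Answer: (33 + I*√227)² ≈ 862.0 + 994.39*I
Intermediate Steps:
b(j, p) = 1 + 4*p
L(h) = 33 (L(h) = -5 + (1 + 4*(-5))*(-2) = -5 + (1 - 20)*(-2) = -5 - 19*(-2) = -5 + 38 = 33)
K = I*√227 (K = √(-227 - 4*0) = √(-227 + 0) = √(-227) = I*√227 ≈ 15.067*I)
(K + L(21))² = (I*√227 + 33)² = (33 + I*√227)²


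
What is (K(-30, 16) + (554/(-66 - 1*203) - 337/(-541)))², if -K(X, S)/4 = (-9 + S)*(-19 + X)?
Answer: 39782985945552529/21178689841 ≈ 1.8784e+6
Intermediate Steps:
K(X, S) = -4*(-19 + X)*(-9 + S) (K(X, S) = -4*(-9 + S)*(-19 + X) = -4*(-19 + X)*(-9 + S))
(K(-30, 16) + (554/(-66 - 1*203) - 337/(-541)))² = ((-684 + 36*(-30) + 76*16 - 4*16*(-30)) + (554/(-66 - 1*203) - 337/(-541)))² = ((-684 - 1080 + 1216 + 1920) + (554/(-66 - 203) - 337*(-1/541)))² = (1372 + (554/(-269) + 337/541))² = (1372 + (554*(-1/269) + 337/541))² = (1372 + (-554/269 + 337/541))² = (1372 - 209061/145529)² = (199456727/145529)² = 39782985945552529/21178689841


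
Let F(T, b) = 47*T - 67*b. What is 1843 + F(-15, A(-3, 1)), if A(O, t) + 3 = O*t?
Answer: 1540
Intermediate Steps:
A(O, t) = -3 + O*t
F(T, b) = -67*b + 47*T
1843 + F(-15, A(-3, 1)) = 1843 + (-67*(-3 - 3*1) + 47*(-15)) = 1843 + (-67*(-3 - 3) - 705) = 1843 + (-67*(-6) - 705) = 1843 + (402 - 705) = 1843 - 303 = 1540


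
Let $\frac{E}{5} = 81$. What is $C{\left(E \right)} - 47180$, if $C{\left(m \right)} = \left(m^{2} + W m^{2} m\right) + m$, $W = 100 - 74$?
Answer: $1727300500$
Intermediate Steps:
$W = 26$
$E = 405$ ($E = 5 \cdot 81 = 405$)
$C{\left(m \right)} = m + m^{2} + 26 m^{3}$ ($C{\left(m \right)} = \left(m^{2} + 26 m^{2} m\right) + m = \left(m^{2} + 26 m^{3}\right) + m = m + m^{2} + 26 m^{3}$)
$C{\left(E \right)} - 47180 = 405 \left(1 + 405 + 26 \cdot 405^{2}\right) - 47180 = 405 \left(1 + 405 + 26 \cdot 164025\right) - 47180 = 405 \left(1 + 405 + 4264650\right) - 47180 = 405 \cdot 4265056 - 47180 = 1727347680 - 47180 = 1727300500$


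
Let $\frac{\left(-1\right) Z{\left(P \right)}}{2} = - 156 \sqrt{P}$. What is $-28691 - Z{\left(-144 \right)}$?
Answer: $-28691 - 3744 i \approx -28691.0 - 3744.0 i$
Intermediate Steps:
$Z{\left(P \right)} = 312 \sqrt{P}$ ($Z{\left(P \right)} = - 2 \left(- 156 \sqrt{P}\right) = 312 \sqrt{P}$)
$-28691 - Z{\left(-144 \right)} = -28691 - 312 \sqrt{-144} = -28691 - 312 \cdot 12 i = -28691 - 3744 i$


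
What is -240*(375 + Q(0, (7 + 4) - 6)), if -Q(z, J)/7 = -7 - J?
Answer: -110160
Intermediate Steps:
Q(z, J) = 49 + 7*J (Q(z, J) = -7*(-7 - J) = 49 + 7*J)
-240*(375 + Q(0, (7 + 4) - 6)) = -240*(375 + (49 + 7*((7 + 4) - 6))) = -240*(375 + (49 + 7*(11 - 6))) = -240*(375 + (49 + 7*5)) = -240*(375 + (49 + 35)) = -240*(375 + 84) = -240*459 = -110160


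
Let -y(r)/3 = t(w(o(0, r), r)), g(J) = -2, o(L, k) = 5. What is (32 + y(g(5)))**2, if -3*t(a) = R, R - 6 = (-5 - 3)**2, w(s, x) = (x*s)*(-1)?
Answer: 10404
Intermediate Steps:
w(s, x) = -s*x (w(s, x) = (s*x)*(-1) = -s*x)
R = 70 (R = 6 + (-5 - 3)**2 = 6 + (-8)**2 = 6 + 64 = 70)
t(a) = -70/3 (t(a) = -1/3*70 = -70/3)
y(r) = 70 (y(r) = -3*(-70/3) = 70)
(32 + y(g(5)))**2 = (32 + 70)**2 = 102**2 = 10404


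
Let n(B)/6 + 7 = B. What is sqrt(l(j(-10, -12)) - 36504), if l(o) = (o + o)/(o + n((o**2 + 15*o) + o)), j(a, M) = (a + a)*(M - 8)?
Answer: 2*I*sqrt(2275836223421866)/499379 ≈ 191.06*I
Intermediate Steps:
n(B) = -42 + 6*B
j(a, M) = 2*a*(-8 + M) (j(a, M) = (2*a)*(-8 + M) = 2*a*(-8 + M))
l(o) = 2*o/(-42 + 6*o**2 + 97*o) (l(o) = (o + o)/(o + (-42 + 6*((o**2 + 15*o) + o))) = (2*o)/(o + (-42 + 6*(o**2 + 16*o))) = (2*o)/(o + (-42 + (6*o**2 + 96*o))) = (2*o)/(o + (-42 + 6*o**2 + 96*o)) = (2*o)/(-42 + 6*o**2 + 97*o) = 2*o/(-42 + 6*o**2 + 97*o))
sqrt(l(j(-10, -12)) - 36504) = sqrt(2*(2*(-10)*(-8 - 12))/(-42 + 2*(-10)*(-8 - 12) + 6*(2*(-10)*(-8 - 12))*(16 + 2*(-10)*(-8 - 12))) - 36504) = sqrt(2*(2*(-10)*(-20))/(-42 + 2*(-10)*(-20) + 6*(2*(-10)*(-20))*(16 + 2*(-10)*(-20))) - 36504) = sqrt(2*400/(-42 + 400 + 6*400*(16 + 400)) - 36504) = sqrt(2*400/(-42 + 400 + 6*400*416) - 36504) = sqrt(2*400/(-42 + 400 + 998400) - 36504) = sqrt(2*400/998758 - 36504) = sqrt(2*400*(1/998758) - 36504) = sqrt(400/499379 - 36504) = sqrt(-18229330616/499379) = 2*I*sqrt(2275836223421866)/499379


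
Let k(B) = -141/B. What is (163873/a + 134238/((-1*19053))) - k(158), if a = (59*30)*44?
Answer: -52736801321/13024884840 ≈ -4.0489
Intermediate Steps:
a = 77880 (a = 1770*44 = 77880)
(163873/a + 134238/((-1*19053))) - k(158) = (163873/77880 + 134238/((-1*19053))) - (-141)/158 = (163873*(1/77880) + 134238/(-19053)) - (-141)/158 = (163873/77880 + 134238*(-1/19053)) - 1*(-141/158) = (163873/77880 - 44746/6351) + 141/158 = -814687019/164871960 + 141/158 = -52736801321/13024884840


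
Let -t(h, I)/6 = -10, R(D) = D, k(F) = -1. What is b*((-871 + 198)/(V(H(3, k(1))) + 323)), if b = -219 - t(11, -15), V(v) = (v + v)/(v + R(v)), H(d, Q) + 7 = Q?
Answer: 20863/36 ≈ 579.53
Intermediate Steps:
t(h, I) = 60 (t(h, I) = -6*(-10) = 60)
H(d, Q) = -7 + Q
V(v) = 1 (V(v) = (v + v)/(v + v) = (2*v)/((2*v)) = (2*v)*(1/(2*v)) = 1)
b = -279 (b = -219 - 1*60 = -219 - 60 = -279)
b*((-871 + 198)/(V(H(3, k(1))) + 323)) = -279*(-871 + 198)/(1 + 323) = -(-187767)/324 = -279*(-673/324) = 20863/36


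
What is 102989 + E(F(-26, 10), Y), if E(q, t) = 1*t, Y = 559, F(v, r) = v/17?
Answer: 103548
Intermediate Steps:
F(v, r) = v/17 (F(v, r) = v*(1/17) = v/17)
E(q, t) = t
102989 + E(F(-26, 10), Y) = 102989 + 559 = 103548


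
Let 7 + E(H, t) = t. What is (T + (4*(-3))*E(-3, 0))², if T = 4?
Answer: 7744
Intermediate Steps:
E(H, t) = -7 + t
(T + (4*(-3))*E(-3, 0))² = (4 + (4*(-3))*(-7 + 0))² = (4 - 12*(-7))² = (4 + 84)² = 88² = 7744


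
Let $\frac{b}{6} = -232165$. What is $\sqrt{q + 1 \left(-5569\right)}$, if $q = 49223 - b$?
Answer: $2 \sqrt{359161} \approx 1198.6$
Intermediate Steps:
$b = -1392990$ ($b = 6 \left(-232165\right) = -1392990$)
$q = 1442213$ ($q = 49223 - -1392990 = 49223 + 1392990 = 1442213$)
$\sqrt{q + 1 \left(-5569\right)} = \sqrt{1442213 + 1 \left(-5569\right)} = \sqrt{1442213 - 5569} = \sqrt{1436644} = 2 \sqrt{359161}$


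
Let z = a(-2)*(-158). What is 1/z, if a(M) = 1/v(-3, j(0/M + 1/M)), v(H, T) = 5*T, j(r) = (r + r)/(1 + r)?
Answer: 5/79 ≈ 0.063291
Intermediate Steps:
j(r) = 2*r/(1 + r) (j(r) = (2*r)/(1 + r) = 2*r/(1 + r))
a(M) = M*(1 + 1/M)/10 (a(M) = 1/(5*(2*(0/M + 1/M)/(1 + (0/M + 1/M)))) = 1/(5*(2*(0 + 1/M)/(1 + (0 + 1/M)))) = 1/(5*(2/(M*(1 + 1/M)))) = 1/(10/(M*(1 + 1/M))) = M*(1 + 1/M)/10)
z = 79/5 (z = (⅒ + (⅒)*(-2))*(-158) = (⅒ - ⅕)*(-158) = -⅒*(-158) = 79/5 ≈ 15.800)
1/z = 1/(79/5) = 5/79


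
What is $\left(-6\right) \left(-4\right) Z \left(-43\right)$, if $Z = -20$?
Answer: $20640$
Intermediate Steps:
$\left(-6\right) \left(-4\right) Z \left(-43\right) = \left(-6\right) \left(-4\right) \left(-20\right) \left(-43\right) = 24 \left(-20\right) \left(-43\right) = \left(-480\right) \left(-43\right) = 20640$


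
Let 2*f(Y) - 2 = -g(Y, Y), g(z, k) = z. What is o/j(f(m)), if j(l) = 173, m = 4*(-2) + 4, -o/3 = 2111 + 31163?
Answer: -99822/173 ≈ -577.01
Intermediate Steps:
o = -99822 (o = -3*(2111 + 31163) = -3*33274 = -99822)
m = -4 (m = -8 + 4 = -4)
f(Y) = 1 - Y/2 (f(Y) = 1 + (-Y)/2 = 1 - Y/2)
o/j(f(m)) = -99822/173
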